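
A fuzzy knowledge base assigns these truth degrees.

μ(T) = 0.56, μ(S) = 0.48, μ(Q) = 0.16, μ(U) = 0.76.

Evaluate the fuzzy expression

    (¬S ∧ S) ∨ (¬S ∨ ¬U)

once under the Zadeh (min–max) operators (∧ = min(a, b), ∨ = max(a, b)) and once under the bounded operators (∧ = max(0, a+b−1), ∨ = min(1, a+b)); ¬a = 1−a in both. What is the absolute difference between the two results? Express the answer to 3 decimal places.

Under Zadeh (min–max):
  ¬S = 1 − 0.48 = 0.52
  ¬S ∧ S = min(a, b) on (0.52, 0.48) = 0.48
  ¬S = 1 − 0.48 = 0.52
  ¬U = 1 − 0.76 = 0.24
  ¬S ∨ ¬U = max(a, b) on (0.52, 0.24) = 0.52
  (¬S ∧ S) ∨ (¬S ∨ ¬U) = max(a, b) on (0.48, 0.52) = 0.52
  → value = 0.5200
Under bounded:
  ¬S = 1 − 0.48 = 0.52
  ¬S ∧ S = max(0, a+b−1) on (0.52, 0.48) = 0.00
  ¬S = 1 − 0.48 = 0.52
  ¬U = 1 − 0.76 = 0.24
  ¬S ∨ ¬U = min(1, a+b) on (0.52, 0.24) = 0.76
  (¬S ∧ S) ∨ (¬S ∨ ¬U) = min(1, a+b) on (0.00, 0.76) = 0.76
  → value = 0.7600
|0.5200 − 0.7600| = 0.240

0.240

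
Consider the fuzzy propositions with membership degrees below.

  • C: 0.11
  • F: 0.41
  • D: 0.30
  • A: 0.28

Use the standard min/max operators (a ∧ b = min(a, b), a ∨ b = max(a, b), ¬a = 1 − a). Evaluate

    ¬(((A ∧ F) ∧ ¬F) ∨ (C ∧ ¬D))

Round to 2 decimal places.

A ∧ F = min(a, b) on (0.28, 0.41) = 0.28
¬F = 1 − 0.41 = 0.59
(A ∧ F) ∧ ¬F = min(a, b) on (0.28, 0.59) = 0.28
¬D = 1 − 0.30 = 0.70
C ∧ ¬D = min(a, b) on (0.11, 0.70) = 0.11
((A ∧ F) ∧ ¬F) ∨ (C ∧ ¬D) = max(a, b) on (0.28, 0.11) = 0.28
¬(((A ∧ F) ∧ ¬F) ∨ (C ∧ ¬D)) = 1 − 0.28 = 0.72

0.72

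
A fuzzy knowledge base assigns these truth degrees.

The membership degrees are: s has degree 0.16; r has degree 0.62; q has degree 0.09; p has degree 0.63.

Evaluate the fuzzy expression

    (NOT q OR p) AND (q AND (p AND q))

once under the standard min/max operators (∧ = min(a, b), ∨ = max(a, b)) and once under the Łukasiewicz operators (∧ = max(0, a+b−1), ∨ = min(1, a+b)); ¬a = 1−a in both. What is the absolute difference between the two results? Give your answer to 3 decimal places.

0.090

Under standard min/max:
  NOT q = 1 − 0.09 = 0.91
  NOT q OR p = max(a, b) on (0.91, 0.63) = 0.91
  p AND q = min(a, b) on (0.63, 0.09) = 0.09
  q AND (p AND q) = min(a, b) on (0.09, 0.09) = 0.09
  (NOT q OR p) AND (q AND (p AND q)) = min(a, b) on (0.91, 0.09) = 0.09
  → value = 0.0900
Under Łukasiewicz:
  NOT q = 1 − 0.09 = 0.91
  NOT q OR p = min(1, a+b) on (0.91, 0.63) = 1.00
  p AND q = max(0, a+b−1) on (0.63, 0.09) = 0.00
  q AND (p AND q) = max(0, a+b−1) on (0.09, 0.00) = 0.00
  (NOT q OR p) AND (q AND (p AND q)) = max(0, a+b−1) on (1.00, 0.00) = 0.00
  → value = 0.0000
|0.0900 − 0.0000| = 0.090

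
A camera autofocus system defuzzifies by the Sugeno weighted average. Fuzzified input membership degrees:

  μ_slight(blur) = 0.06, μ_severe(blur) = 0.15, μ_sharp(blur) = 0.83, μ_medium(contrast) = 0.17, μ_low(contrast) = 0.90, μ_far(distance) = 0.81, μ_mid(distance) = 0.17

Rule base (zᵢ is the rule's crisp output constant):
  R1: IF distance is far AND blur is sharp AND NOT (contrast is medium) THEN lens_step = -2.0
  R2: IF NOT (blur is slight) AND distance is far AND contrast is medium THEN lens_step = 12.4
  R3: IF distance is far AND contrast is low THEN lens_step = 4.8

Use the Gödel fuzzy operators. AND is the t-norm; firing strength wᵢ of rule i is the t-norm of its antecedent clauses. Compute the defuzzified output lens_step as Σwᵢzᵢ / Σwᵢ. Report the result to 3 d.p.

R1 (z=-2.0): far=0.81, sharp=0.83, ¬medium=1−0.17=0.83; AND[min(a, b)] → w = 0.81
R2 (z=12.4): ¬slight=1−0.06=0.94, far=0.81, medium=0.17; AND[min(a, b)] → w = 0.17
R3 (z=4.8): far=0.81, low=0.90; AND[min(a, b)] → w = 0.81
Weighted average = (0.81·-2.0 + 0.17·12.4 + 0.81·4.8) / (0.81 + 0.17 + 0.81)
  = 4.3760 / 1.7900 = 2.445

2.445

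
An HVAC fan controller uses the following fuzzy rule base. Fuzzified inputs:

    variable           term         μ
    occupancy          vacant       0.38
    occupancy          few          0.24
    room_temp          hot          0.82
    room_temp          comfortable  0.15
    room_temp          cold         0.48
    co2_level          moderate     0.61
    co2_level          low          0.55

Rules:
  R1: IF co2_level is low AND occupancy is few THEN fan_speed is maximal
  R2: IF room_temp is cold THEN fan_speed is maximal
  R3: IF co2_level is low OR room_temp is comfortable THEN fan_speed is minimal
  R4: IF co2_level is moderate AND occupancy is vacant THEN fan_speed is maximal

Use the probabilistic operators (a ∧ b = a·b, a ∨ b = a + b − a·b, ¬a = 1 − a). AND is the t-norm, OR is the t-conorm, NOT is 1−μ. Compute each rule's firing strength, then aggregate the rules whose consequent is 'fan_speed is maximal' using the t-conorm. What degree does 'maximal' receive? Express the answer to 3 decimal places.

R1: low=0.55, few=0.24; AND[a·b] → w = 0.1320
R2: cold=0.48 → w = 0.4800
R3: low=0.55, comfortable=0.15; OR[a + b − a·b] → w = 0.6175
R4: moderate=0.61, vacant=0.38; AND[a·b] → w = 0.2318
Rules with consequent 'maximal': {R1, R2, R4} → strengths 0.1320, 0.4800, 0.2318
Aggregate via t-conorm [a + b − a·b]: 0.6533

0.653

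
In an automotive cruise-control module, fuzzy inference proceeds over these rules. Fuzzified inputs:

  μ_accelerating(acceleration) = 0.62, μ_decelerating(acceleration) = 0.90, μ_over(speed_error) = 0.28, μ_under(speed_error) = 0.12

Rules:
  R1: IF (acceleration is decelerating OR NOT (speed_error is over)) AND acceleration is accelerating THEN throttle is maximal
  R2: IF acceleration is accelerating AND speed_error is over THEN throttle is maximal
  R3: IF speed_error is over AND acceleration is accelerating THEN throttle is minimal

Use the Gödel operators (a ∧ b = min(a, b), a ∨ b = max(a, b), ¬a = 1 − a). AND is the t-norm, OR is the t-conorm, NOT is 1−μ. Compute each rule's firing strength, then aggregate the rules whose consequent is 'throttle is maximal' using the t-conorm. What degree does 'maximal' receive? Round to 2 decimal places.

R1: (decelerating=0.90 OR ¬over=1−0.28=0.72) = 0.90; AND[min(a, b)] with accelerating=0.62 → w = 0.62
R2: accelerating=0.62, over=0.28; AND[min(a, b)] → w = 0.28
R3: over=0.28, accelerating=0.62; AND[min(a, b)] → w = 0.28
Rules with consequent 'maximal': {R1, R2} → strengths 0.62, 0.28
Aggregate via t-conorm [max(a, b)]: 0.62

0.62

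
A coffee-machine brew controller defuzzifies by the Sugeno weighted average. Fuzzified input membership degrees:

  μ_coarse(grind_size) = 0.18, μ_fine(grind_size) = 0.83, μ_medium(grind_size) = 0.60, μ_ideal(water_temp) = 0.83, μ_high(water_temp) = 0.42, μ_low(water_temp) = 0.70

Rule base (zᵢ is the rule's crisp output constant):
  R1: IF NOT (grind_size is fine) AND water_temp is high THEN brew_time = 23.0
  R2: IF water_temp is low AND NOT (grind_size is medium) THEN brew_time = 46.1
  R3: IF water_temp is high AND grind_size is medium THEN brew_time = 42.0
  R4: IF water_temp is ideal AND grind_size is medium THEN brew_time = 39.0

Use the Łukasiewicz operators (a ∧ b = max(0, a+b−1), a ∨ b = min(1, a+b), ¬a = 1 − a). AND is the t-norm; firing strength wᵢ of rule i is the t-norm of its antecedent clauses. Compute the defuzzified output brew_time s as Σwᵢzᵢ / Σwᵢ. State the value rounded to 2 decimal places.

40.40

R1 (z=23.0): ¬fine=1−0.83=0.17, high=0.42; AND[max(0, a+b−1)] → w = 0.00
R2 (z=46.1): low=0.70, ¬medium=1−0.60=0.40; AND[max(0, a+b−1)] → w = 0.10
R3 (z=42.0): high=0.42, medium=0.60; AND[max(0, a+b−1)] → w = 0.02
R4 (z=39.0): ideal=0.83, medium=0.60; AND[max(0, a+b−1)] → w = 0.43
Weighted average = (0.00·23.0 + 0.10·46.1 + 0.02·42.0 + 0.43·39.0) / (0.00 + 0.10 + 0.02 + 0.43)
  = 22.2200 / 0.5500 = 40.40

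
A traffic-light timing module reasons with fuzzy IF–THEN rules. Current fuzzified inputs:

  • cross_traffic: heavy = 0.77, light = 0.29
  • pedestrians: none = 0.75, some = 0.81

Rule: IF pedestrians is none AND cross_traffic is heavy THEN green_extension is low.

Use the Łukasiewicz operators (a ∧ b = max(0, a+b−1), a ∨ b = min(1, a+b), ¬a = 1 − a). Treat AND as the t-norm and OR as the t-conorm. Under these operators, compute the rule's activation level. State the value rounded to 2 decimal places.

0.52

firing strength: none=0.75, heavy=0.77; AND[max(0, a+b−1)] → w = 0.52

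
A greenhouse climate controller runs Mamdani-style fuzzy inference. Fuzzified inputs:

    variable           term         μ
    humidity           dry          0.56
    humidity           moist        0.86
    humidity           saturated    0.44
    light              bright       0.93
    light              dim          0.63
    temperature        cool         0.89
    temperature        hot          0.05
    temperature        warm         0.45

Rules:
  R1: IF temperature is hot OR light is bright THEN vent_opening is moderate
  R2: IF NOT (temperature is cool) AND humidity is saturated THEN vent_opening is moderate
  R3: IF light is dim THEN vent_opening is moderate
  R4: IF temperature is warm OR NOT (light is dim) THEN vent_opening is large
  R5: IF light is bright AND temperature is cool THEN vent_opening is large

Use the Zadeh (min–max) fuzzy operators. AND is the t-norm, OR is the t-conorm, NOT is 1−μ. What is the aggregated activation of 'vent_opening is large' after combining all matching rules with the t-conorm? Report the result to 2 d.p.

R1: hot=0.05, bright=0.93; OR[max(a, b)] → w = 0.93
R2: ¬cool=1−0.89=0.11, saturated=0.44; AND[min(a, b)] → w = 0.11
R3: dim=0.63 → w = 0.63
R4: warm=0.45, ¬dim=1−0.63=0.37; OR[max(a, b)] → w = 0.45
R5: bright=0.93, cool=0.89; AND[min(a, b)] → w = 0.89
Rules with consequent 'large': {R4, R5} → strengths 0.45, 0.89
Aggregate via t-conorm [max(a, b)]: 0.89

0.89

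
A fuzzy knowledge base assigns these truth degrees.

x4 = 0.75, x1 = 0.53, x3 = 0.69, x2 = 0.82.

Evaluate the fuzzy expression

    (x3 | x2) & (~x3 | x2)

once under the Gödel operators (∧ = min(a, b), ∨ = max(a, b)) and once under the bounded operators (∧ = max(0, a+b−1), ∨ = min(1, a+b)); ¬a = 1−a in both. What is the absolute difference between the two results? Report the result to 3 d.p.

0.180

Under Gödel:
  x3 | x2 = max(a, b) on (0.69, 0.82) = 0.82
  ~x3 = 1 − 0.69 = 0.31
  ~x3 | x2 = max(a, b) on (0.31, 0.82) = 0.82
  (x3 | x2) & (~x3 | x2) = min(a, b) on (0.82, 0.82) = 0.82
  → value = 0.8200
Under bounded:
  x3 | x2 = min(1, a+b) on (0.69, 0.82) = 1.00
  ~x3 = 1 − 0.69 = 0.31
  ~x3 | x2 = min(1, a+b) on (0.31, 0.82) = 1.00
  (x3 | x2) & (~x3 | x2) = max(0, a+b−1) on (1.00, 1.00) = 1.00
  → value = 1.0000
|0.8200 − 1.0000| = 0.180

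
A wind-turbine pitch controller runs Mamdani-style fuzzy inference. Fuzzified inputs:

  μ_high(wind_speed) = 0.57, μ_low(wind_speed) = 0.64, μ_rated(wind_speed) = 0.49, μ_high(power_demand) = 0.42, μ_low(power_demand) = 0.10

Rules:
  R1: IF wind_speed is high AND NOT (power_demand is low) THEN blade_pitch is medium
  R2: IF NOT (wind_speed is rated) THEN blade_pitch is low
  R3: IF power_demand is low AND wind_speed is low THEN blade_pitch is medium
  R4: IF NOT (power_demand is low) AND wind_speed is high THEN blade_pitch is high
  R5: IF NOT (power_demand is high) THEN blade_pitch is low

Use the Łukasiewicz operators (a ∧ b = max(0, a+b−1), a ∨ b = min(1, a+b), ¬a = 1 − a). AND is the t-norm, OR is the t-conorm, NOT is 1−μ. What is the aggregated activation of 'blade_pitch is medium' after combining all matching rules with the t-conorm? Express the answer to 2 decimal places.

0.47

R1: high=0.57, ¬low=1−0.10=0.90; AND[max(0, a+b−1)] → w = 0.47
R2: ¬rated=1−0.49=0.51 → w = 0.51
R3: low=0.10, low=0.64; AND[max(0, a+b−1)] → w = 0.00
R4: ¬low=1−0.10=0.90, high=0.57; AND[max(0, a+b−1)] → w = 0.47
R5: ¬high=1−0.42=0.58 → w = 0.58
Rules with consequent 'medium': {R1, R3} → strengths 0.47, 0.00
Aggregate via t-conorm [min(1, a+b)]: 0.47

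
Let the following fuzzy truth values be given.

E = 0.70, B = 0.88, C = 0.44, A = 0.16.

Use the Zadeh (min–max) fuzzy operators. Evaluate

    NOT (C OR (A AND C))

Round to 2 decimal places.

0.56

A AND C = min(a, b) on (0.16, 0.44) = 0.16
C OR (A AND C) = max(a, b) on (0.44, 0.16) = 0.44
NOT (C OR (A AND C)) = 1 − 0.44 = 0.56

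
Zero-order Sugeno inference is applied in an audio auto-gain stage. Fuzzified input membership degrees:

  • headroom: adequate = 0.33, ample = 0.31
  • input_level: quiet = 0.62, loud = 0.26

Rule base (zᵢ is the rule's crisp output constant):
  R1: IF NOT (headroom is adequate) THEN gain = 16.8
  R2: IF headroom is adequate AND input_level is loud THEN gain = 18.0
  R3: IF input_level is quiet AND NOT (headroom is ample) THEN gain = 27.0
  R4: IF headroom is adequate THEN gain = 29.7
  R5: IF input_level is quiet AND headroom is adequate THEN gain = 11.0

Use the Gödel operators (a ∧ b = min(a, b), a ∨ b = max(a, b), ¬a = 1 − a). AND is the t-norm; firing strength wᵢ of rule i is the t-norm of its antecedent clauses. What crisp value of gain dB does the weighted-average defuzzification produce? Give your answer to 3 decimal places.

20.863

R1 (z=16.8): ¬adequate=1−0.33=0.67 → w = 0.67
R2 (z=18.0): adequate=0.33, loud=0.26; AND[min(a, b)] → w = 0.26
R3 (z=27.0): quiet=0.62, ¬ample=1−0.31=0.69; AND[min(a, b)] → w = 0.62
R4 (z=29.7): adequate=0.33 → w = 0.33
R5 (z=11.0): quiet=0.62, adequate=0.33; AND[min(a, b)] → w = 0.33
Weighted average = (0.67·16.8 + 0.26·18.0 + 0.62·27.0 + 0.33·29.7 + 0.33·11.0) / (0.67 + 0.26 + 0.62 + 0.33 + 0.33)
  = 46.1070 / 2.2100 = 20.863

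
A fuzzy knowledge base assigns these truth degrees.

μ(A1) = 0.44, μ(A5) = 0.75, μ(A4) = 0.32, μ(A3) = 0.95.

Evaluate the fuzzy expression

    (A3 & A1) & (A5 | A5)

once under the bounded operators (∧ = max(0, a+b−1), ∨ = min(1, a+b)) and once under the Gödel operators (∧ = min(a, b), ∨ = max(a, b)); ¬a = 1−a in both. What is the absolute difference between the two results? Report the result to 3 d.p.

Under bounded:
  A3 & A1 = max(0, a+b−1) on (0.95, 0.44) = 0.39
  A5 | A5 = min(1, a+b) on (0.75, 0.75) = 1.00
  (A3 & A1) & (A5 | A5) = max(0, a+b−1) on (0.39, 1.00) = 0.39
  → value = 0.3900
Under Gödel:
  A3 & A1 = min(a, b) on (0.95, 0.44) = 0.44
  A5 | A5 = max(a, b) on (0.75, 0.75) = 0.75
  (A3 & A1) & (A5 | A5) = min(a, b) on (0.44, 0.75) = 0.44
  → value = 0.4400
|0.3900 − 0.4400| = 0.050

0.050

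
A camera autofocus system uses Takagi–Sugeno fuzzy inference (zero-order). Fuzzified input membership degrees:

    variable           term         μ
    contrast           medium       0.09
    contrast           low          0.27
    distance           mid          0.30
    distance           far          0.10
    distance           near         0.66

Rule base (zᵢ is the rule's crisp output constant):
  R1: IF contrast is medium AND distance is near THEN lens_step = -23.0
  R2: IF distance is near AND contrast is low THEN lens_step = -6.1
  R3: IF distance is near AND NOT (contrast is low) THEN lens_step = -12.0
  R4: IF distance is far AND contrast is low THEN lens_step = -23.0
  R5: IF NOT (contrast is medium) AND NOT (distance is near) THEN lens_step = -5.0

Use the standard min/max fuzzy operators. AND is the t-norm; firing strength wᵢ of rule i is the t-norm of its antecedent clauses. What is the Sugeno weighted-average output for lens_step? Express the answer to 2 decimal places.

R1 (z=-23.0): medium=0.09, near=0.66; AND[min(a, b)] → w = 0.09
R2 (z=-6.1): near=0.66, low=0.27; AND[min(a, b)] → w = 0.27
R3 (z=-12.0): near=0.66, ¬low=1−0.27=0.73; AND[min(a, b)] → w = 0.66
R4 (z=-23.0): far=0.10, low=0.27; AND[min(a, b)] → w = 0.10
R5 (z=-5.0): ¬medium=1−0.09=0.91, ¬near=1−0.66=0.34; AND[min(a, b)] → w = 0.34
Weighted average = (0.09·-23.0 + 0.27·-6.1 + 0.66·-12.0 + 0.10·-23.0 + 0.34·-5.0) / (0.09 + 0.27 + 0.66 + 0.10 + 0.34)
  = -15.6370 / 1.4600 = -10.71

-10.71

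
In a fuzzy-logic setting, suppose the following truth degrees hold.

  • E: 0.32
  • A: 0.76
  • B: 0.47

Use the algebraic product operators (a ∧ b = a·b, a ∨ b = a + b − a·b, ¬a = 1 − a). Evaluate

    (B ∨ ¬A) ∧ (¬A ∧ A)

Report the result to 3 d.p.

¬A = 1 − 0.7600 = 0.2400
B ∨ ¬A = a + b − a·b on (0.4700, 0.2400) = 0.5972
¬A = 1 − 0.7600 = 0.2400
¬A ∧ A = a·b on (0.2400, 0.7600) = 0.1824
(B ∨ ¬A) ∧ (¬A ∧ A) = a·b on (0.5972, 0.1824) = 0.1089

0.109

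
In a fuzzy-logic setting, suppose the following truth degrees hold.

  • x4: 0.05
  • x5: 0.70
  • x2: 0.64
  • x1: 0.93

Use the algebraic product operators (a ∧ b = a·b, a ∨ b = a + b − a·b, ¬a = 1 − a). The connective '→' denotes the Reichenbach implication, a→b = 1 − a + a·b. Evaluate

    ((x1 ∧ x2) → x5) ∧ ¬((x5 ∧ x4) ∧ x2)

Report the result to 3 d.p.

x1 ∧ x2 = a·b on (0.9300, 0.6400) = 0.5952
(x1 ∧ x2) → x5  [Reichenbach: 1 − a + a·b] with a=0.5952, b=0.7000 → 0.8214
x5 ∧ x4 = a·b on (0.7000, 0.0500) = 0.0350
(x5 ∧ x4) ∧ x2 = a·b on (0.0350, 0.6400) = 0.0224
¬((x5 ∧ x4) ∧ x2) = 1 − 0.0224 = 0.9776
((x1 ∧ x2) → x5) ∧ ¬((x5 ∧ x4) ∧ x2) = a·b on (0.8214, 0.9776) = 0.8030

0.803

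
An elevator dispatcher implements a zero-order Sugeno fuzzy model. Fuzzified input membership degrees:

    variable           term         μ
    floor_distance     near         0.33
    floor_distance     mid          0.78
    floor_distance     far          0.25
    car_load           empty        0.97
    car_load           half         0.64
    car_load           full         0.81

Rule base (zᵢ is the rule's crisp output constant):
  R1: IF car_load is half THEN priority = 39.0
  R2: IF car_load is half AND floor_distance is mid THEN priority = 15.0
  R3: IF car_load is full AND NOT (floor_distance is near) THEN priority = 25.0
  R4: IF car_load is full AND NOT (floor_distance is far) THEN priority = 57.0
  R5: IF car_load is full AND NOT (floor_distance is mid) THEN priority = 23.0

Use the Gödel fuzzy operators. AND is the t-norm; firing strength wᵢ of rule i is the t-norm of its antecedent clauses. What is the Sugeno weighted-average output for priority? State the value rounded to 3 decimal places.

R1 (z=39.0): half=0.64 → w = 0.64
R2 (z=15.0): half=0.64, mid=0.78; AND[min(a, b)] → w = 0.64
R3 (z=25.0): full=0.81, ¬near=1−0.33=0.67; AND[min(a, b)] → w = 0.67
R4 (z=57.0): full=0.81, ¬far=1−0.25=0.75; AND[min(a, b)] → w = 0.75
R5 (z=23.0): full=0.81, ¬mid=1−0.78=0.22; AND[min(a, b)] → w = 0.22
Weighted average = (0.64·39.0 + 0.64·15.0 + 0.67·25.0 + 0.75·57.0 + 0.22·23.0) / (0.64 + 0.64 + 0.67 + 0.75 + 0.22)
  = 99.1200 / 2.9200 = 33.945

33.945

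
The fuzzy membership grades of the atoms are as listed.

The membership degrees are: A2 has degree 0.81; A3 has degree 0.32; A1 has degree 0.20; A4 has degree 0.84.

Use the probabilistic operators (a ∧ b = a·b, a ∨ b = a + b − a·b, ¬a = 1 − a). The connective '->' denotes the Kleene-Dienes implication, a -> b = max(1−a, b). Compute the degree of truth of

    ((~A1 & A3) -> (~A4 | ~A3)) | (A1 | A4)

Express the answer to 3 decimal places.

~A1 = 1 − 0.2000 = 0.8000
~A1 & A3 = a·b on (0.8000, 0.3200) = 0.2560
~A4 = 1 − 0.8400 = 0.1600
~A3 = 1 − 0.3200 = 0.6800
~A4 | ~A3 = a + b − a·b on (0.1600, 0.6800) = 0.7312
(~A1 & A3) -> (~A4 | ~A3)  [Kleene-Dienes: max(1−a, b)] with a=0.2560, b=0.7312 → 0.7440
A1 | A4 = a + b − a·b on (0.2000, 0.8400) = 0.8720
((~A1 & A3) -> (~A4 | ~A3)) | (A1 | A4) = a + b − a·b on (0.7440, 0.8720) = 0.9672

0.967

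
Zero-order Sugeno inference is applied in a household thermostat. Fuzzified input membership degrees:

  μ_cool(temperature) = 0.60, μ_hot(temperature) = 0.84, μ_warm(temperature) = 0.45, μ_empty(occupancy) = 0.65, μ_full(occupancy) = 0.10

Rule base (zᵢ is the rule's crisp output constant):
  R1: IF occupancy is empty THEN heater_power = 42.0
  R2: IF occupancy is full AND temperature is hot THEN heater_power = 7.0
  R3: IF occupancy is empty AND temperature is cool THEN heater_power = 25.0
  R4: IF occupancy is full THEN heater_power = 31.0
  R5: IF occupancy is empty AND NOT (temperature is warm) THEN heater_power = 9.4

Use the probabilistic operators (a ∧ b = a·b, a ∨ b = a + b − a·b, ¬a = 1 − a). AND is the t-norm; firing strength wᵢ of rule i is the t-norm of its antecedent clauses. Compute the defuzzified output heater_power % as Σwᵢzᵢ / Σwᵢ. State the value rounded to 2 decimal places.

R1 (z=42.0): empty=0.65 → w = 0.6500
R2 (z=7.0): full=0.10, hot=0.84; AND[a·b] → w = 0.0840
R3 (z=25.0): empty=0.65, cool=0.60; AND[a·b] → w = 0.3900
R4 (z=31.0): full=0.10 → w = 0.1000
R5 (z=9.4): empty=0.65, ¬warm=1−0.45=0.55; AND[a·b] → w = 0.3575
Weighted average = (0.6500·42.0 + 0.0840·7.0 + 0.3900·25.0 + 0.1000·31.0 + 0.3575·9.4) / (0.6500 + 0.0840 + 0.3900 + 0.1000 + 0.3575)
  = 44.0985 / 1.5815 = 27.88

27.88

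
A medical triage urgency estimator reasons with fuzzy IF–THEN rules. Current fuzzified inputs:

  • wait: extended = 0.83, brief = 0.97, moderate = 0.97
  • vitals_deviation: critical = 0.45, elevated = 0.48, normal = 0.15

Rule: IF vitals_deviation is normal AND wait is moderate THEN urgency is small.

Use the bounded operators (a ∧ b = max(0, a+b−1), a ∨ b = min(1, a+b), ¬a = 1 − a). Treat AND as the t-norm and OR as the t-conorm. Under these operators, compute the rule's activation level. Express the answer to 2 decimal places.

0.12

firing strength: normal=0.15, moderate=0.97; AND[max(0, a+b−1)] → w = 0.12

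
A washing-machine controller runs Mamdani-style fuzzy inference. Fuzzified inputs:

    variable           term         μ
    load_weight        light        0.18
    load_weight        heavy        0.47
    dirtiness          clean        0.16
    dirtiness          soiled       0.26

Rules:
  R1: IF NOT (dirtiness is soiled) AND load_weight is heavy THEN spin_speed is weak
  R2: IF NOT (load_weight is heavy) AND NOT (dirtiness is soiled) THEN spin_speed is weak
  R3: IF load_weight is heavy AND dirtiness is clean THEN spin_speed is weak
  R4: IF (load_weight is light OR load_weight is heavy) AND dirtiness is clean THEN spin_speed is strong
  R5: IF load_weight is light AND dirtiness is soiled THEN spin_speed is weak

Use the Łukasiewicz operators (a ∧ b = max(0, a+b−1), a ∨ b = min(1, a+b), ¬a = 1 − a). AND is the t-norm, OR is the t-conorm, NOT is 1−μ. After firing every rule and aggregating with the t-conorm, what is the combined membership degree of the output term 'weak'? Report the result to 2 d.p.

0.48

R1: ¬soiled=1−0.26=0.74, heavy=0.47; AND[max(0, a+b−1)] → w = 0.21
R2: ¬heavy=1−0.47=0.53, ¬soiled=1−0.26=0.74; AND[max(0, a+b−1)] → w = 0.27
R3: heavy=0.47, clean=0.16; AND[max(0, a+b−1)] → w = 0.00
R4: (light=0.18 OR heavy=0.47) = 0.65; AND[max(0, a+b−1)] with clean=0.16 → w = 0.00
R5: light=0.18, soiled=0.26; AND[max(0, a+b−1)] → w = 0.00
Rules with consequent 'weak': {R1, R2, R3, R5} → strengths 0.21, 0.27, 0.00, 0.00
Aggregate via t-conorm [min(1, a+b)]: 0.48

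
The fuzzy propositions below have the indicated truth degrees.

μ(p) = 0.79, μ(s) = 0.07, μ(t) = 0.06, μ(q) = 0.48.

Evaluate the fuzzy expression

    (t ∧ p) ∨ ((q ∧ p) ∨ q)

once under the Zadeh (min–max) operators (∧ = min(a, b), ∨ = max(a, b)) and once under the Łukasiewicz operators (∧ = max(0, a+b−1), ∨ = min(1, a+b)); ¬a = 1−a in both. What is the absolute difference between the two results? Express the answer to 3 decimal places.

0.270

Under Zadeh (min–max):
  t ∧ p = min(a, b) on (0.06, 0.79) = 0.06
  q ∧ p = min(a, b) on (0.48, 0.79) = 0.48
  (q ∧ p) ∨ q = max(a, b) on (0.48, 0.48) = 0.48
  (t ∧ p) ∨ ((q ∧ p) ∨ q) = max(a, b) on (0.06, 0.48) = 0.48
  → value = 0.4800
Under Łukasiewicz:
  t ∧ p = max(0, a+b−1) on (0.06, 0.79) = 0.00
  q ∧ p = max(0, a+b−1) on (0.48, 0.79) = 0.27
  (q ∧ p) ∨ q = min(1, a+b) on (0.27, 0.48) = 0.75
  (t ∧ p) ∨ ((q ∧ p) ∨ q) = min(1, a+b) on (0.00, 0.75) = 0.75
  → value = 0.7500
|0.4800 − 0.7500| = 0.270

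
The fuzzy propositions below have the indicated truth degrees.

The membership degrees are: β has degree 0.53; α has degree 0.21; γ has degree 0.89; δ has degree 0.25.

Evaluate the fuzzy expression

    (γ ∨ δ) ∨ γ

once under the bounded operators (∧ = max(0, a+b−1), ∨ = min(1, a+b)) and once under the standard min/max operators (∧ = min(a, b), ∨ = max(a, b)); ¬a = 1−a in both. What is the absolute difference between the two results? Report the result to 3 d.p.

Under bounded:
  γ ∨ δ = min(1, a+b) on (0.89, 0.25) = 1.00
  (γ ∨ δ) ∨ γ = min(1, a+b) on (1.00, 0.89) = 1.00
  → value = 1.0000
Under standard min/max:
  γ ∨ δ = max(a, b) on (0.89, 0.25) = 0.89
  (γ ∨ δ) ∨ γ = max(a, b) on (0.89, 0.89) = 0.89
  → value = 0.8900
|1.0000 − 0.8900| = 0.110

0.110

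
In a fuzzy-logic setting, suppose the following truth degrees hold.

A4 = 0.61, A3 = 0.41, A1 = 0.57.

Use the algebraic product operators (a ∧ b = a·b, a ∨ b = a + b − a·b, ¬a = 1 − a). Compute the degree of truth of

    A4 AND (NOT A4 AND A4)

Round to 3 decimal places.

NOT A4 = 1 − 0.6100 = 0.3900
NOT A4 AND A4 = a·b on (0.3900, 0.6100) = 0.2379
A4 AND (NOT A4 AND A4) = a·b on (0.6100, 0.2379) = 0.1451

0.145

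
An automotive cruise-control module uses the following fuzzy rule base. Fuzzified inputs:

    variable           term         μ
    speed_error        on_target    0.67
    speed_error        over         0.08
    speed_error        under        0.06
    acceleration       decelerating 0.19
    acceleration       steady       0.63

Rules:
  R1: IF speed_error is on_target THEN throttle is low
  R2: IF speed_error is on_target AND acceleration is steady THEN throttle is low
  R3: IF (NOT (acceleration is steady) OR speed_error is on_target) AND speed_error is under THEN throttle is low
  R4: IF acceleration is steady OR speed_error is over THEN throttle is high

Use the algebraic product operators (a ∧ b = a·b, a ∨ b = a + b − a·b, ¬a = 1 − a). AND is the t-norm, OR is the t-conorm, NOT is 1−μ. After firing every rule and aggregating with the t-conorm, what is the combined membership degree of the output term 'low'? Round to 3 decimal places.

R1: on_target=0.67 → w = 0.6700
R2: on_target=0.67, steady=0.63; AND[a·b] → w = 0.4221
R3: (¬steady=1−0.63=0.37 OR on_target=0.67) = 0.7921; AND[a·b] with under=0.06 → w = 0.0475
R4: steady=0.63, over=0.08; OR[a + b − a·b] → w = 0.6596
Rules with consequent 'low': {R1, R2, R3} → strengths 0.6700, 0.4221, 0.0475
Aggregate via t-conorm [a + b − a·b]: 0.8184

0.818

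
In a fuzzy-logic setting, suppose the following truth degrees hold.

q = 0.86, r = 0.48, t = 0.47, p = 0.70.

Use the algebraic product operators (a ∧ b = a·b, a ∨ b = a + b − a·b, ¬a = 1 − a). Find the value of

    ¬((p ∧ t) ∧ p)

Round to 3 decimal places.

p ∧ t = a·b on (0.7000, 0.4700) = 0.3290
(p ∧ t) ∧ p = a·b on (0.3290, 0.7000) = 0.2303
¬((p ∧ t) ∧ p) = 1 − 0.2303 = 0.7697

0.770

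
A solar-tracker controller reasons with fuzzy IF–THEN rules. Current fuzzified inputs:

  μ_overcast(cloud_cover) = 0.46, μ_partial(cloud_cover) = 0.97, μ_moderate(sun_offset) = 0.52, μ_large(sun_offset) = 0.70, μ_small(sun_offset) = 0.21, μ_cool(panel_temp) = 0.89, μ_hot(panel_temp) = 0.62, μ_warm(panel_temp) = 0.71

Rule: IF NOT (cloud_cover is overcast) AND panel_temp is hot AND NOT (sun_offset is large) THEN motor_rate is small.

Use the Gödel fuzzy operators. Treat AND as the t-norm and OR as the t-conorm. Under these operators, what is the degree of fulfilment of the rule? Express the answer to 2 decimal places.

firing strength: ¬overcast=1−0.46=0.54, hot=0.62, ¬large=1−0.70=0.30; AND[min(a, b)] → w = 0.30

0.30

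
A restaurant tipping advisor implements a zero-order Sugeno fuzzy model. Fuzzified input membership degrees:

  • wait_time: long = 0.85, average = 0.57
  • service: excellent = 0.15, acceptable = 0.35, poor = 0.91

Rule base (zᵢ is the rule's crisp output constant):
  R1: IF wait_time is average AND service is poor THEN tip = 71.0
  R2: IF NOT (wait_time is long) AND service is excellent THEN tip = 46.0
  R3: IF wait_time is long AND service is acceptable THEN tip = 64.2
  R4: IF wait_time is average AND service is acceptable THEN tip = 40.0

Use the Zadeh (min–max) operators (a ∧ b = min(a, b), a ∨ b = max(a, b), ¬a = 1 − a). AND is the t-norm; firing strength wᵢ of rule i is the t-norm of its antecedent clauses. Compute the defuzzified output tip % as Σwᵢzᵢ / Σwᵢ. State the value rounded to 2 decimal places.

59.04

R1 (z=71.0): average=0.57, poor=0.91; AND[min(a, b)] → w = 0.57
R2 (z=46.0): ¬long=1−0.85=0.15, excellent=0.15; AND[min(a, b)] → w = 0.15
R3 (z=64.2): long=0.85, acceptable=0.35; AND[min(a, b)] → w = 0.35
R4 (z=40.0): average=0.57, acceptable=0.35; AND[min(a, b)] → w = 0.35
Weighted average = (0.57·71.0 + 0.15·46.0 + 0.35·64.2 + 0.35·40.0) / (0.57 + 0.15 + 0.35 + 0.35)
  = 83.8400 / 1.4200 = 59.04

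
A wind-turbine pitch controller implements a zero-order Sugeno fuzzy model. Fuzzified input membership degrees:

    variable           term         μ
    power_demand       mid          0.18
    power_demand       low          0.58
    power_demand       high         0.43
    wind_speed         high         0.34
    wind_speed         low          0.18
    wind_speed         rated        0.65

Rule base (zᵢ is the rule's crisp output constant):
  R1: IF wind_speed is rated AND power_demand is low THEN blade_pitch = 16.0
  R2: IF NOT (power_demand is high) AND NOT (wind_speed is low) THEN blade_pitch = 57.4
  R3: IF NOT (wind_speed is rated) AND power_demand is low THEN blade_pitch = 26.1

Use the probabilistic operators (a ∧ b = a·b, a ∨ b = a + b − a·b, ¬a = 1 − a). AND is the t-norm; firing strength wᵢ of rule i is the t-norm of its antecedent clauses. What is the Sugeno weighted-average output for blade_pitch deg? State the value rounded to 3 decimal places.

R1 (z=16.0): rated=0.65, low=0.58; AND[a·b] → w = 0.3770
R2 (z=57.4): ¬high=1−0.43=0.57, ¬low=1−0.18=0.82; AND[a·b] → w = 0.4674
R3 (z=26.1): ¬rated=1−0.65=0.35, low=0.58; AND[a·b] → w = 0.2030
Weighted average = (0.3770·16.0 + 0.4674·57.4 + 0.2030·26.1) / (0.3770 + 0.4674 + 0.2030)
  = 38.1591 / 1.0474 = 36.432

36.432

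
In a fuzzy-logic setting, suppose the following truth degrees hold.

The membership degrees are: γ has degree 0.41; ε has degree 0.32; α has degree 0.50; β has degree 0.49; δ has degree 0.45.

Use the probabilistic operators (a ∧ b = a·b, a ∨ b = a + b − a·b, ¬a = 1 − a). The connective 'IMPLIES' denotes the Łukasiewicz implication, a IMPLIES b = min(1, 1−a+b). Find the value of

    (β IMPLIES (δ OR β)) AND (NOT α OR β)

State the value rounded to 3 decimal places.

δ OR β = a + b − a·b on (0.4500, 0.4900) = 0.7195
β IMPLIES (δ OR β)  [Łukasiewicz: min(1, 1−a+b)] with a=0.4900, b=0.7195 → 1.0000
NOT α = 1 − 0.5000 = 0.5000
NOT α OR β = a + b − a·b on (0.5000, 0.4900) = 0.7450
(β IMPLIES (δ OR β)) AND (NOT α OR β) = a·b on (1.0000, 0.7450) = 0.7450

0.745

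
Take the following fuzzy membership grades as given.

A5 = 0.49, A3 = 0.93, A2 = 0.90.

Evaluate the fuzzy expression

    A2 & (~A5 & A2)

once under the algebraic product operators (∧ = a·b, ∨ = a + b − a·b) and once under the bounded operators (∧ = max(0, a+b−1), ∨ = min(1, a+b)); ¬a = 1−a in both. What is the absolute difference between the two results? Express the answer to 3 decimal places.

0.103

Under algebraic product:
  ~A5 = 1 − 0.4900 = 0.5100
  ~A5 & A2 = a·b on (0.5100, 0.9000) = 0.4590
  A2 & (~A5 & A2) = a·b on (0.9000, 0.4590) = 0.4131
  → value = 0.4131
Under bounded:
  ~A5 = 1 − 0.49 = 0.51
  ~A5 & A2 = max(0, a+b−1) on (0.51, 0.90) = 0.41
  A2 & (~A5 & A2) = max(0, a+b−1) on (0.90, 0.41) = 0.31
  → value = 0.3100
|0.4131 − 0.3100| = 0.103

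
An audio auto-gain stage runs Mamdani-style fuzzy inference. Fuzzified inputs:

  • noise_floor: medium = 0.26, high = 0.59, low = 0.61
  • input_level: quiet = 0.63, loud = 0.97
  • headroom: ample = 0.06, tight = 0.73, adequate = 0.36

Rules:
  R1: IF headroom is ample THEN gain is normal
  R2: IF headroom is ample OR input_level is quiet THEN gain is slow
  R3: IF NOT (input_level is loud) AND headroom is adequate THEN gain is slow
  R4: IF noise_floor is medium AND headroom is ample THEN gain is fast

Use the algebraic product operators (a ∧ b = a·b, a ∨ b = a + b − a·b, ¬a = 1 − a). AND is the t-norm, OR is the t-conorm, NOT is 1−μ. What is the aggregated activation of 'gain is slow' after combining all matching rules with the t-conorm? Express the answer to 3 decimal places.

R1: ample=0.06 → w = 0.0600
R2: ample=0.06, quiet=0.63; OR[a + b − a·b] → w = 0.6522
R3: ¬loud=1−0.97=0.03, adequate=0.36; AND[a·b] → w = 0.0108
R4: medium=0.26, ample=0.06; AND[a·b] → w = 0.0156
Rules with consequent 'slow': {R2, R3} → strengths 0.6522, 0.0108
Aggregate via t-conorm [a + b − a·b]: 0.6560

0.656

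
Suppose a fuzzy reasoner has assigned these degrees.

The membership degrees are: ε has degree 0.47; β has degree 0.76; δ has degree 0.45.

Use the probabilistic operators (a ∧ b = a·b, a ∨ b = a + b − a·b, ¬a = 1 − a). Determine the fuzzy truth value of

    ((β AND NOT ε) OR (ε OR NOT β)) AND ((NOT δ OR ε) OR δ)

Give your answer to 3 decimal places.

0.660

NOT ε = 1 − 0.4700 = 0.5300
β AND NOT ε = a·b on (0.7600, 0.5300) = 0.4028
NOT β = 1 − 0.7600 = 0.2400
ε OR NOT β = a + b − a·b on (0.4700, 0.2400) = 0.5972
(β AND NOT ε) OR (ε OR NOT β) = a + b − a·b on (0.4028, 0.5972) = 0.7594
NOT δ = 1 − 0.4500 = 0.5500
NOT δ OR ε = a + b − a·b on (0.5500, 0.4700) = 0.7615
(NOT δ OR ε) OR δ = a + b − a·b on (0.7615, 0.4500) = 0.8688
((β AND NOT ε) OR (ε OR NOT β)) AND ((NOT δ OR ε) OR δ) = a·b on (0.7594, 0.8688) = 0.6598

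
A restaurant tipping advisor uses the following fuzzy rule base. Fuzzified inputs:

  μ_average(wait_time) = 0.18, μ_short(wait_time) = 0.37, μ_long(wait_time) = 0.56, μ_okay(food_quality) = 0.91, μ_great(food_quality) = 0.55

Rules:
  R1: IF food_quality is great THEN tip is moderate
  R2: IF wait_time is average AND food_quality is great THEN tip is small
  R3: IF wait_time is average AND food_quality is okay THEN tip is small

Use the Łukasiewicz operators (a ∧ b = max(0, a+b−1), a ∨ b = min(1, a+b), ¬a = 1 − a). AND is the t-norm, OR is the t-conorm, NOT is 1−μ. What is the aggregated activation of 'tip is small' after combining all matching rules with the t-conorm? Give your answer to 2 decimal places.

0.09

R1: great=0.55 → w = 0.55
R2: average=0.18, great=0.55; AND[max(0, a+b−1)] → w = 0.00
R3: average=0.18, okay=0.91; AND[max(0, a+b−1)] → w = 0.09
Rules with consequent 'small': {R2, R3} → strengths 0.00, 0.09
Aggregate via t-conorm [min(1, a+b)]: 0.09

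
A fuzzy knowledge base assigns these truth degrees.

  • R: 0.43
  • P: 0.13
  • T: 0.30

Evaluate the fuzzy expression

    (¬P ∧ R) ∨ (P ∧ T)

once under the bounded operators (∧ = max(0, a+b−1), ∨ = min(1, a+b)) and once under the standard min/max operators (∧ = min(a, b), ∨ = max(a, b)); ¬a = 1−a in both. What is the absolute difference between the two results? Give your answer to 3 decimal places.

Under bounded:
  ¬P = 1 − 0.13 = 0.87
  ¬P ∧ R = max(0, a+b−1) on (0.87, 0.43) = 0.30
  P ∧ T = max(0, a+b−1) on (0.13, 0.30) = 0.00
  (¬P ∧ R) ∨ (P ∧ T) = min(1, a+b) on (0.30, 0.00) = 0.30
  → value = 0.3000
Under standard min/max:
  ¬P = 1 − 0.13 = 0.87
  ¬P ∧ R = min(a, b) on (0.87, 0.43) = 0.43
  P ∧ T = min(a, b) on (0.13, 0.30) = 0.13
  (¬P ∧ R) ∨ (P ∧ T) = max(a, b) on (0.43, 0.13) = 0.43
  → value = 0.4300
|0.3000 − 0.4300| = 0.130

0.130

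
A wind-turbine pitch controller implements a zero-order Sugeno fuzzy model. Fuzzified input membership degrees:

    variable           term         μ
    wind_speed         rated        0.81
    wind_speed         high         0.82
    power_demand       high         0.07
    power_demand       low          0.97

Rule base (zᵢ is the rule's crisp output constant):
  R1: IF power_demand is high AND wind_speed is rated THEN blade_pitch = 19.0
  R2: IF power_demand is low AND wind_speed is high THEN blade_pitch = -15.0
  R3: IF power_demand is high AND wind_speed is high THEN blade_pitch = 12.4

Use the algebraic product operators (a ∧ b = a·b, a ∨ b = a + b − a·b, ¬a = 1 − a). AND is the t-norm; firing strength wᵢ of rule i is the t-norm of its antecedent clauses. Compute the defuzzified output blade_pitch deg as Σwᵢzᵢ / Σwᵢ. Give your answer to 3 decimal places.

R1 (z=19.0): high=0.07, rated=0.81; AND[a·b] → w = 0.0567
R2 (z=-15.0): low=0.97, high=0.82; AND[a·b] → w = 0.7954
R3 (z=12.4): high=0.07, high=0.82; AND[a·b] → w = 0.0574
Weighted average = (0.0567·19.0 + 0.7954·-15.0 + 0.0574·12.4) / (0.0567 + 0.7954 + 0.0574)
  = -10.1419 / 0.9095 = -11.151

-11.151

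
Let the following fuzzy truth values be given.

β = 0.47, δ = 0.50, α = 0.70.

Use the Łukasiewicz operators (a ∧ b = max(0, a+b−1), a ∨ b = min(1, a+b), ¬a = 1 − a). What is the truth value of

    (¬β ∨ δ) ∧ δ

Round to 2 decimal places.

0.50

¬β = 1 − 0.47 = 0.53
¬β ∨ δ = min(1, a+b) on (0.53, 0.50) = 1.00
(¬β ∨ δ) ∧ δ = max(0, a+b−1) on (1.00, 0.50) = 0.50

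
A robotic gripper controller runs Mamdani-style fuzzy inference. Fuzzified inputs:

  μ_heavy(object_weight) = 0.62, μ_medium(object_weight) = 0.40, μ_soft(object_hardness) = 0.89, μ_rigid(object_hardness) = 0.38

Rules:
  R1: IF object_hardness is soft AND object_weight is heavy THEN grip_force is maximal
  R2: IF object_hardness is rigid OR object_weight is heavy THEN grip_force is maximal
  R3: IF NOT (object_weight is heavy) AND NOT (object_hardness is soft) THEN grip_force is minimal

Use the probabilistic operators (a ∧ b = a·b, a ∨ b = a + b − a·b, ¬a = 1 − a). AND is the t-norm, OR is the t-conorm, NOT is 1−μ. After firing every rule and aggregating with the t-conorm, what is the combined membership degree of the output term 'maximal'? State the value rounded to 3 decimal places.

0.894

R1: soft=0.89, heavy=0.62; AND[a·b] → w = 0.5518
R2: rigid=0.38, heavy=0.62; OR[a + b − a·b] → w = 0.7644
R3: ¬heavy=1−0.62=0.38, ¬soft=1−0.89=0.11; AND[a·b] → w = 0.0418
Rules with consequent 'maximal': {R1, R2} → strengths 0.5518, 0.7644
Aggregate via t-conorm [a + b − a·b]: 0.8944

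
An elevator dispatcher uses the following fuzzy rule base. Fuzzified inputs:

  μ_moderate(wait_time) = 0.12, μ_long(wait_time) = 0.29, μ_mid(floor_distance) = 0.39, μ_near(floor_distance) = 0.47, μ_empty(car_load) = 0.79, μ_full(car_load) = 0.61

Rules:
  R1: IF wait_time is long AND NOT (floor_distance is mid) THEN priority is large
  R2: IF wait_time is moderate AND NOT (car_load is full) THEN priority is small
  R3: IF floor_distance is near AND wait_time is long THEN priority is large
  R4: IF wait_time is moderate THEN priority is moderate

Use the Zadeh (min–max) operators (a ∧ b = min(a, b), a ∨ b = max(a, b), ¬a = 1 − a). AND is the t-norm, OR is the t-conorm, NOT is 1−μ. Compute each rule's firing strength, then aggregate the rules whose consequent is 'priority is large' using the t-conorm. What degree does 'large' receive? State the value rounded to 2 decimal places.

0.29

R1: long=0.29, ¬mid=1−0.39=0.61; AND[min(a, b)] → w = 0.29
R2: moderate=0.12, ¬full=1−0.61=0.39; AND[min(a, b)] → w = 0.12
R3: near=0.47, long=0.29; AND[min(a, b)] → w = 0.29
R4: moderate=0.12 → w = 0.12
Rules with consequent 'large': {R1, R3} → strengths 0.29, 0.29
Aggregate via t-conorm [max(a, b)]: 0.29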